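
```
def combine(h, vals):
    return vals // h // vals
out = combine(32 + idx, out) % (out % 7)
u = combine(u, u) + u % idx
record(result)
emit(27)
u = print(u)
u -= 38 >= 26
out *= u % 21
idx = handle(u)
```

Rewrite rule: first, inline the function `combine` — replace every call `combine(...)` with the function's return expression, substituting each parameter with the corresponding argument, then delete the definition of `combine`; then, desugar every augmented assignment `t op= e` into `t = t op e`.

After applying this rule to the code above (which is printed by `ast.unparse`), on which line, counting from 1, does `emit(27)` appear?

4

Transformed code:
out = out // (32 + idx) // out % (out % 7)
u = u // u // u + u % idx
record(result)
emit(27)
u = print(u)
u = u - (38 >= 26)
out = out * (u % 21)
idx = handle(u)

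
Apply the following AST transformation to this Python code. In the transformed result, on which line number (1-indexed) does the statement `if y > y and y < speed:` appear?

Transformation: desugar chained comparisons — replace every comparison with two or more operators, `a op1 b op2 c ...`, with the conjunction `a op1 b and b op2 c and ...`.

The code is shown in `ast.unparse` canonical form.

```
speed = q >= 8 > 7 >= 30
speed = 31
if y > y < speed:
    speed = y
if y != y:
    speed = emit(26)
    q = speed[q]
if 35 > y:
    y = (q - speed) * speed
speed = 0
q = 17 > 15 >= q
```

3

Transformed code:
speed = q >= 8 and 8 > 7 and (7 >= 30)
speed = 31
if y > y and y < speed:
    speed = y
if y != y:
    speed = emit(26)
    q = speed[q]
if 35 > y:
    y = (q - speed) * speed
speed = 0
q = 17 > 15 and 15 >= q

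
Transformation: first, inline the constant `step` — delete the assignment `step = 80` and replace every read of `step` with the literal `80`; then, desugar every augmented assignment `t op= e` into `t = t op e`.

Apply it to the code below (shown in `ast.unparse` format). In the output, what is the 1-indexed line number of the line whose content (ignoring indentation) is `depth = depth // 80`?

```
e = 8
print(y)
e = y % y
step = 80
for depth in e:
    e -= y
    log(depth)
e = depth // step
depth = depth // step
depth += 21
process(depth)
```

Transformed code:
e = 8
print(y)
e = y % y
for depth in e:
    e = e - y
    log(depth)
e = depth // 80
depth = depth // 80
depth = depth + 21
process(depth)

8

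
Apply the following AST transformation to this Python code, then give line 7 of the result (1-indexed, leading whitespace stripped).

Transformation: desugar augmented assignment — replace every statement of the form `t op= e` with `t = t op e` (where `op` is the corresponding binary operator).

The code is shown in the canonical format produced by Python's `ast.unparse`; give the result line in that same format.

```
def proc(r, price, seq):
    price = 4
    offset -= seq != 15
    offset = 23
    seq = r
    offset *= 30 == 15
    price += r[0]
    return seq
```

Transformed code:
def proc(r, price, seq):
    price = 4
    offset = offset - (seq != 15)
    offset = 23
    seq = r
    offset = offset * (30 == 15)
    price = price + r[0]
    return seq

price = price + r[0]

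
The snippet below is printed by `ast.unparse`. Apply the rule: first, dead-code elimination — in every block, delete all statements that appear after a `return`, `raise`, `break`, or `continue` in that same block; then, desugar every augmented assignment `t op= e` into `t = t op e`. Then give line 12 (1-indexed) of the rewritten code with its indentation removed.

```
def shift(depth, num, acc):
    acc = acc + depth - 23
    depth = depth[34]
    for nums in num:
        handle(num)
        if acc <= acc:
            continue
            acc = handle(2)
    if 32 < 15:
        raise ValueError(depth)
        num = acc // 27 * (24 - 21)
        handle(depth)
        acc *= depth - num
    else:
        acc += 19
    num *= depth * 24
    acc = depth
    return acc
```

num = num * (depth * 24)

Transformed code:
def shift(depth, num, acc):
    acc = acc + depth - 23
    depth = depth[34]
    for nums in num:
        handle(num)
        if acc <= acc:
            continue
    if 32 < 15:
        raise ValueError(depth)
    else:
        acc = acc + 19
    num = num * (depth * 24)
    acc = depth
    return acc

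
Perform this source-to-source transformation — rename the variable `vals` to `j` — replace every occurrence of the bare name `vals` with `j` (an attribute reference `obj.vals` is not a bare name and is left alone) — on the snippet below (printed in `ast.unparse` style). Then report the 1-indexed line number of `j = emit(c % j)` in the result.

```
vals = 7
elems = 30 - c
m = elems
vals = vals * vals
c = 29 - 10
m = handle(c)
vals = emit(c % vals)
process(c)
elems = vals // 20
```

7

Transformed code:
j = 7
elems = 30 - c
m = elems
j = j * j
c = 29 - 10
m = handle(c)
j = emit(c % j)
process(c)
elems = j // 20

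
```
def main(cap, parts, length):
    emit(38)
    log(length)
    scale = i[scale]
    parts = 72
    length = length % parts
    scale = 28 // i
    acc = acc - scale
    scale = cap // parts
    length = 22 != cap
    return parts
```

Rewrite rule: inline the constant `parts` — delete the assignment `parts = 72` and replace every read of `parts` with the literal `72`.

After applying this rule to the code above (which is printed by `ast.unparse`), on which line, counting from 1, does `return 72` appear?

Transformed code:
def main(cap, parts, length):
    emit(38)
    log(length)
    scale = i[scale]
    length = length % 72
    scale = 28 // i
    acc = acc - scale
    scale = cap // 72
    length = 22 != cap
    return 72

10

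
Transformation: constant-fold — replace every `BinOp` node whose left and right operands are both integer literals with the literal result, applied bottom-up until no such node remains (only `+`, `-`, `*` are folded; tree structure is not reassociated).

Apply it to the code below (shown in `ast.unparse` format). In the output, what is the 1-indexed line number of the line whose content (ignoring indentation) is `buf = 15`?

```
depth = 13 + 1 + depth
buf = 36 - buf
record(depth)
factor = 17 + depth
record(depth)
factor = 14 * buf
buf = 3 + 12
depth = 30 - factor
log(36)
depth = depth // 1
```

7

Transformed code:
depth = 14 + depth
buf = 36 - buf
record(depth)
factor = 17 + depth
record(depth)
factor = 14 * buf
buf = 15
depth = 30 - factor
log(36)
depth = depth // 1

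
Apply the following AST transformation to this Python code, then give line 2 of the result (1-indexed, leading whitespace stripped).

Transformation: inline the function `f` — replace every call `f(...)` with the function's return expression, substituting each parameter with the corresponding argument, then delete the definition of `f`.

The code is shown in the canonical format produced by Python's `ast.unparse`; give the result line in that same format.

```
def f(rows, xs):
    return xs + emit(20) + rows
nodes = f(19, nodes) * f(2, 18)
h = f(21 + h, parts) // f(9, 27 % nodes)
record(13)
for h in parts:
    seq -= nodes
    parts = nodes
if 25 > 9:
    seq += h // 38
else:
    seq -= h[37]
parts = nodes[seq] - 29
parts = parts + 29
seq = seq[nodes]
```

Transformed code:
nodes = (nodes + emit(20) + 19) * (18 + emit(20) + 2)
h = (parts + emit(20) + (21 + h)) // (27 % nodes + emit(20) + 9)
record(13)
for h in parts:
    seq -= nodes
    parts = nodes
if 25 > 9:
    seq += h // 38
else:
    seq -= h[37]
parts = nodes[seq] - 29
parts = parts + 29
seq = seq[nodes]

h = (parts + emit(20) + (21 + h)) // (27 % nodes + emit(20) + 9)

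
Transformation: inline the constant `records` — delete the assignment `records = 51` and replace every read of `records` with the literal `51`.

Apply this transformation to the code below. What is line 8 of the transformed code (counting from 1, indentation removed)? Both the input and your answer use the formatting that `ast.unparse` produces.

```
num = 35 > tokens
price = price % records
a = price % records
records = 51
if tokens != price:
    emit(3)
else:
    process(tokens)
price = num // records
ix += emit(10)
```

price = num // 51

Transformed code:
num = 35 > tokens
price = price % 51
a = price % 51
if tokens != price:
    emit(3)
else:
    process(tokens)
price = num // 51
ix += emit(10)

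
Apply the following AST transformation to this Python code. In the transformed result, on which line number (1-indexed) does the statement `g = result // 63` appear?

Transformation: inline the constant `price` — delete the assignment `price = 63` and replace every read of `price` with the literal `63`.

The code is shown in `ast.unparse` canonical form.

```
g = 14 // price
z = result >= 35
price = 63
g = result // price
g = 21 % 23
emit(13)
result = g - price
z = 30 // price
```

Transformed code:
g = 14 // 63
z = result >= 35
g = result // 63
g = 21 % 23
emit(13)
result = g - 63
z = 30 // 63

3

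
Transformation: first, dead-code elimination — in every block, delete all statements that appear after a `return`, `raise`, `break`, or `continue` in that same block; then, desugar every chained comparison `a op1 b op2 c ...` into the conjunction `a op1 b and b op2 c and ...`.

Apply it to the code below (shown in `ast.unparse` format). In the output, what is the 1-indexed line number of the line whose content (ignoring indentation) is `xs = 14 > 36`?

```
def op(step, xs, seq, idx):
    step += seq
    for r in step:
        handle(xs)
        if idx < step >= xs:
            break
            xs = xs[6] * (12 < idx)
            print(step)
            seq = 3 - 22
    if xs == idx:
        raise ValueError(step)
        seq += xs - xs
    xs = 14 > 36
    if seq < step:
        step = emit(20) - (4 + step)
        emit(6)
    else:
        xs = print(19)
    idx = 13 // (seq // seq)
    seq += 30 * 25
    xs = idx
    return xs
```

Transformed code:
def op(step, xs, seq, idx):
    step += seq
    for r in step:
        handle(xs)
        if idx < step and step >= xs:
            break
    if xs == idx:
        raise ValueError(step)
    xs = 14 > 36
    if seq < step:
        step = emit(20) - (4 + step)
        emit(6)
    else:
        xs = print(19)
    idx = 13 // (seq // seq)
    seq += 30 * 25
    xs = idx
    return xs

9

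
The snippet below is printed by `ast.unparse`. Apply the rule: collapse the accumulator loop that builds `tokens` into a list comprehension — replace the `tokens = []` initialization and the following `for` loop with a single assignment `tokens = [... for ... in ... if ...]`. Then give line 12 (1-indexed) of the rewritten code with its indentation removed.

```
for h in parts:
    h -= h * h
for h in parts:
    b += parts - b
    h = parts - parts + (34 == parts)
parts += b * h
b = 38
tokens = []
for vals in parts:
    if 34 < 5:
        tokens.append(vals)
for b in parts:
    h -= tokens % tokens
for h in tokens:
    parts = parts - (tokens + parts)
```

Transformed code:
for h in parts:
    h -= h * h
for h in parts:
    b += parts - b
    h = parts - parts + (34 == parts)
parts += b * h
b = 38
tokens = [vals for vals in parts if 34 < 5]
for b in parts:
    h -= tokens % tokens
for h in tokens:
    parts = parts - (tokens + parts)

parts = parts - (tokens + parts)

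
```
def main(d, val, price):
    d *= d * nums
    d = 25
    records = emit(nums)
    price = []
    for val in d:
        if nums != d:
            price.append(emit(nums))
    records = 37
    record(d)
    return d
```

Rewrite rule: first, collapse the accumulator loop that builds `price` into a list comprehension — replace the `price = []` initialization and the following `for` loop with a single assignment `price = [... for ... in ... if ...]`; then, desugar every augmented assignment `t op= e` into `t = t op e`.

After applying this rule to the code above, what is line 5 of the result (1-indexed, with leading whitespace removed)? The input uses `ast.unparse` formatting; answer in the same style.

price = [emit(nums) for val in d if nums != d]

Transformed code:
def main(d, val, price):
    d = d * (d * nums)
    d = 25
    records = emit(nums)
    price = [emit(nums) for val in d if nums != d]
    records = 37
    record(d)
    return d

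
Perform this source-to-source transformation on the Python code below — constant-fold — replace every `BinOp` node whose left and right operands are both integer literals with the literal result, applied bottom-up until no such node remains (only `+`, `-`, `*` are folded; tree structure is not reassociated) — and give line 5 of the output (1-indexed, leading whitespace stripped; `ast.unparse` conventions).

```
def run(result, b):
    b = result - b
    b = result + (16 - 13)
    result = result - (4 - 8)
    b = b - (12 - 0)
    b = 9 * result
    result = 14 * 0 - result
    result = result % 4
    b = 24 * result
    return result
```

b = b - 12

Transformed code:
def run(result, b):
    b = result - b
    b = result + 3
    result = result - -4
    b = b - 12
    b = 9 * result
    result = 0 - result
    result = result % 4
    b = 24 * result
    return result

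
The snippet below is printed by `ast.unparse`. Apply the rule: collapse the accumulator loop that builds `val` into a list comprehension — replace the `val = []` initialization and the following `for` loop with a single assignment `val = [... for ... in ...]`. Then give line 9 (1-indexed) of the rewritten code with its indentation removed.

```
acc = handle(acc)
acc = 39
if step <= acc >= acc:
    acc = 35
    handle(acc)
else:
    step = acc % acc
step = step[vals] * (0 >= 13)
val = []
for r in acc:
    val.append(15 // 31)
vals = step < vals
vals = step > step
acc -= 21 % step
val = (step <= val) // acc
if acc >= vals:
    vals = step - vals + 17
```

Transformed code:
acc = handle(acc)
acc = 39
if step <= acc >= acc:
    acc = 35
    handle(acc)
else:
    step = acc % acc
step = step[vals] * (0 >= 13)
val = [15 // 31 for r in acc]
vals = step < vals
vals = step > step
acc -= 21 % step
val = (step <= val) // acc
if acc >= vals:
    vals = step - vals + 17

val = [15 // 31 for r in acc]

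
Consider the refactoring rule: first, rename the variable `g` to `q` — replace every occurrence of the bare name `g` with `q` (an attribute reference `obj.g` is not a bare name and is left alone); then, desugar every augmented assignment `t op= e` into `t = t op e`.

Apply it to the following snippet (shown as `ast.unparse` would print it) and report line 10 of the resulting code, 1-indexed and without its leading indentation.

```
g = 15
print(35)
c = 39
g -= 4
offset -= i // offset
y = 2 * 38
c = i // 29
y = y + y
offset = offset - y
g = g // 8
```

Transformed code:
q = 15
print(35)
c = 39
q = q - 4
offset = offset - i // offset
y = 2 * 38
c = i // 29
y = y + y
offset = offset - y
q = q // 8

q = q // 8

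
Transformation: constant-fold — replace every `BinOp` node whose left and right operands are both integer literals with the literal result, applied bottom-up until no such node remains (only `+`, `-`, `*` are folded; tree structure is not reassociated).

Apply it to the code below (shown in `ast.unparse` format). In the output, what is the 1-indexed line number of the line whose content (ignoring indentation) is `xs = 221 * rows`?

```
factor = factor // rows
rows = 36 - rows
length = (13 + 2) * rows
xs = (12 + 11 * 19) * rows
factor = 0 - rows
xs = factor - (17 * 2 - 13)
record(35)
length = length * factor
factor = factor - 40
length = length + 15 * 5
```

4

Transformed code:
factor = factor // rows
rows = 36 - rows
length = 15 * rows
xs = 221 * rows
factor = 0 - rows
xs = factor - 21
record(35)
length = length * factor
factor = factor - 40
length = length + 75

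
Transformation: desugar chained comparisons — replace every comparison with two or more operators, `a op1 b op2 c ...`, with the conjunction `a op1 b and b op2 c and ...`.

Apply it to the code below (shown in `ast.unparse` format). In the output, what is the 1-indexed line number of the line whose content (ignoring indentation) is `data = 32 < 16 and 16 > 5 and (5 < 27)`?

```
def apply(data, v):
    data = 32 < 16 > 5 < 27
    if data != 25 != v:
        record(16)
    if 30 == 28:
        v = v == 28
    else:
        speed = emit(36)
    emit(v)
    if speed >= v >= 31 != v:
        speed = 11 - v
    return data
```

Transformed code:
def apply(data, v):
    data = 32 < 16 and 16 > 5 and (5 < 27)
    if data != 25 and 25 != v:
        record(16)
    if 30 == 28:
        v = v == 28
    else:
        speed = emit(36)
    emit(v)
    if speed >= v and v >= 31 and (31 != v):
        speed = 11 - v
    return data

2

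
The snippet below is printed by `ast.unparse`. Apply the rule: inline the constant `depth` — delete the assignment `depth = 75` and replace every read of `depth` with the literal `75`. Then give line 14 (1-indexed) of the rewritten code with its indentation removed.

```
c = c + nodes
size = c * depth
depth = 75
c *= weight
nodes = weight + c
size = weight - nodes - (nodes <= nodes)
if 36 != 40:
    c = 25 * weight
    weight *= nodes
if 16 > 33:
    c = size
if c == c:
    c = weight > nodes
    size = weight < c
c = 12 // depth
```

Transformed code:
c = c + nodes
size = c * 75
c *= weight
nodes = weight + c
size = weight - nodes - (nodes <= nodes)
if 36 != 40:
    c = 25 * weight
    weight *= nodes
if 16 > 33:
    c = size
if c == c:
    c = weight > nodes
    size = weight < c
c = 12 // 75

c = 12 // 75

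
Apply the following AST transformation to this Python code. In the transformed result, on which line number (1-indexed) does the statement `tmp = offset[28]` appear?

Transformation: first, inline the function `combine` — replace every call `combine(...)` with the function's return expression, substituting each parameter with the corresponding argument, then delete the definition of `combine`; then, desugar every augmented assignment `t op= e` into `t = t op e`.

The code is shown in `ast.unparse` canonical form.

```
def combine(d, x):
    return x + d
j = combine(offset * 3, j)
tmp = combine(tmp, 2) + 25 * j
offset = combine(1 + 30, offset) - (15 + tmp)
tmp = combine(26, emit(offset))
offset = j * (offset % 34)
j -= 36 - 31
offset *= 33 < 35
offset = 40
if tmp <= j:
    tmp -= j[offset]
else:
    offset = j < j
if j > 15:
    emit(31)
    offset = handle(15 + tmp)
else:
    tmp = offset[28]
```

Transformed code:
j = j + offset * 3
tmp = 2 + tmp + 25 * j
offset = offset + (1 + 30) - (15 + tmp)
tmp = emit(offset) + 26
offset = j * (offset % 34)
j = j - (36 - 31)
offset = offset * (33 < 35)
offset = 40
if tmp <= j:
    tmp = tmp - j[offset]
else:
    offset = j < j
if j > 15:
    emit(31)
    offset = handle(15 + tmp)
else:
    tmp = offset[28]

17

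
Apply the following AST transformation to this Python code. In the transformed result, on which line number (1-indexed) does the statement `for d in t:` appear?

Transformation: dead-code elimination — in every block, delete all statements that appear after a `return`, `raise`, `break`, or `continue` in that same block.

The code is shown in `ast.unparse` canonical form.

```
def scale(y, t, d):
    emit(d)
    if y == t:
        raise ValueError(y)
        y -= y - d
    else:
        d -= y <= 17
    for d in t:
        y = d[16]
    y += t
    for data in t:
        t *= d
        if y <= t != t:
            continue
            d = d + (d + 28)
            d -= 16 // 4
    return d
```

Transformed code:
def scale(y, t, d):
    emit(d)
    if y == t:
        raise ValueError(y)
    else:
        d -= y <= 17
    for d in t:
        y = d[16]
    y += t
    for data in t:
        t *= d
        if y <= t != t:
            continue
    return d

7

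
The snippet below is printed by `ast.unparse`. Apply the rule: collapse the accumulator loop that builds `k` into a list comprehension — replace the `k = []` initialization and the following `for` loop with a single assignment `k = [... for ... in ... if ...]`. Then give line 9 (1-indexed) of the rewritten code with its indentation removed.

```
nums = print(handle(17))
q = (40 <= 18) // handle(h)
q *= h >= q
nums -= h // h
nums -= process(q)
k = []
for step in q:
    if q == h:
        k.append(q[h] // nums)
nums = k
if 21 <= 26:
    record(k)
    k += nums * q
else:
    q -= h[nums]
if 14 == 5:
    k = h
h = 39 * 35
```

record(k)

Transformed code:
nums = print(handle(17))
q = (40 <= 18) // handle(h)
q *= h >= q
nums -= h // h
nums -= process(q)
k = [q[h] // nums for step in q if q == h]
nums = k
if 21 <= 26:
    record(k)
    k += nums * q
else:
    q -= h[nums]
if 14 == 5:
    k = h
h = 39 * 35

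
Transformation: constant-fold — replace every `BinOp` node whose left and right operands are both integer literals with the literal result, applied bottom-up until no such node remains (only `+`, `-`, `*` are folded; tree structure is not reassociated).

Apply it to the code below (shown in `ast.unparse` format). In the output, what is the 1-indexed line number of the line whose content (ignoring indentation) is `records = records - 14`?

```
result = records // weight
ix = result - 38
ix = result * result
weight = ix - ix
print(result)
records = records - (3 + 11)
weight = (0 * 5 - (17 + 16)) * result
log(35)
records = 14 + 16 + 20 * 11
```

6

Transformed code:
result = records // weight
ix = result - 38
ix = result * result
weight = ix - ix
print(result)
records = records - 14
weight = -33 * result
log(35)
records = 250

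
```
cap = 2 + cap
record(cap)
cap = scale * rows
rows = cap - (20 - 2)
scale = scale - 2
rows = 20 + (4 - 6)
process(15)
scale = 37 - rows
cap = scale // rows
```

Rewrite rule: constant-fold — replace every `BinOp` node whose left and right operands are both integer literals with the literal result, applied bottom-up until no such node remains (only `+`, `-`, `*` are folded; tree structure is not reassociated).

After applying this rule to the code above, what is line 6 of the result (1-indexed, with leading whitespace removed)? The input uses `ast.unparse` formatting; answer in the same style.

rows = 18

Transformed code:
cap = 2 + cap
record(cap)
cap = scale * rows
rows = cap - 18
scale = scale - 2
rows = 18
process(15)
scale = 37 - rows
cap = scale // rows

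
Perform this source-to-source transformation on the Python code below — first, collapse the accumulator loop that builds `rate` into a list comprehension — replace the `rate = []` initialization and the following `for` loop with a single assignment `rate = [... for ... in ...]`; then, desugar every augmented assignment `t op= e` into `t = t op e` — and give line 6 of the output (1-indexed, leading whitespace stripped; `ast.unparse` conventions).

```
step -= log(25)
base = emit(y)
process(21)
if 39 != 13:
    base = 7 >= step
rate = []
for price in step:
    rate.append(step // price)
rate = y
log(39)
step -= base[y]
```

Transformed code:
step = step - log(25)
base = emit(y)
process(21)
if 39 != 13:
    base = 7 >= step
rate = [step // price for price in step]
rate = y
log(39)
step = step - base[y]

rate = [step // price for price in step]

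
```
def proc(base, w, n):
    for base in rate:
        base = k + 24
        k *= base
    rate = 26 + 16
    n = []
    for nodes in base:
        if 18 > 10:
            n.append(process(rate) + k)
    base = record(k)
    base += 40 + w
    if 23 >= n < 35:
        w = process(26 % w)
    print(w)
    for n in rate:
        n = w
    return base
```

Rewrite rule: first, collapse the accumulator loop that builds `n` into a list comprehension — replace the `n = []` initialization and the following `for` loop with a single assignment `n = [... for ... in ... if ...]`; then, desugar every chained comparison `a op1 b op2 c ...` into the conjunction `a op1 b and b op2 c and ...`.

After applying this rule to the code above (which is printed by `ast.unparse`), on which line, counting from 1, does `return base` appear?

Transformed code:
def proc(base, w, n):
    for base in rate:
        base = k + 24
        k *= base
    rate = 26 + 16
    n = [process(rate) + k for nodes in base if 18 > 10]
    base = record(k)
    base += 40 + w
    if 23 >= n and n < 35:
        w = process(26 % w)
    print(w)
    for n in rate:
        n = w
    return base

14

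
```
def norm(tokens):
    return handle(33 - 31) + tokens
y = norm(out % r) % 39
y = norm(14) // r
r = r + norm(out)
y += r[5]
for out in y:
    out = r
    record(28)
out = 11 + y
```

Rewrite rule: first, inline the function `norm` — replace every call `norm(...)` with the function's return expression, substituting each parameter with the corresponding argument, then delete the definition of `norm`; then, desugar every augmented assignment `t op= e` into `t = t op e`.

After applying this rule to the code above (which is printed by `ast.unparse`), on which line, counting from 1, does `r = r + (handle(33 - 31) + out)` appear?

Transformed code:
y = (handle(33 - 31) + out % r) % 39
y = (handle(33 - 31) + 14) // r
r = r + (handle(33 - 31) + out)
y = y + r[5]
for out in y:
    out = r
    record(28)
out = 11 + y

3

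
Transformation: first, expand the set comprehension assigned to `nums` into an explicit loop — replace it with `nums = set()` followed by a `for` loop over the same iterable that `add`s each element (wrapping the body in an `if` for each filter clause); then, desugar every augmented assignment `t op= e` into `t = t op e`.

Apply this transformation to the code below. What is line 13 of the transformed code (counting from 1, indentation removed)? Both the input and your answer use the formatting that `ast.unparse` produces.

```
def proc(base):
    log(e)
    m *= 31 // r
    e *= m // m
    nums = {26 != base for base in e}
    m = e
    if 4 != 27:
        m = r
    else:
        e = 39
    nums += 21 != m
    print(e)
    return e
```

nums = nums + (21 != m)

Transformed code:
def proc(base):
    log(e)
    m = m * (31 // r)
    e = e * (m // m)
    nums = set()
    for base in e:
        nums.add(26 != base)
    m = e
    if 4 != 27:
        m = r
    else:
        e = 39
    nums = nums + (21 != m)
    print(e)
    return e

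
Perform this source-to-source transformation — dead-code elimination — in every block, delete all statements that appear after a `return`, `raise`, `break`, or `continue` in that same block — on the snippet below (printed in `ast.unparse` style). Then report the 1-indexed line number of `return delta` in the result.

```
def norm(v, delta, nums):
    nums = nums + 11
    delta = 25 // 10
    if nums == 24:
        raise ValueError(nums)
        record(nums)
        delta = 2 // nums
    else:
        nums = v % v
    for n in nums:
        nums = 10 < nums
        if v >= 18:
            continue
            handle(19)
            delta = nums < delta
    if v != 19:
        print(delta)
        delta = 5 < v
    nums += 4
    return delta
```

16

Transformed code:
def norm(v, delta, nums):
    nums = nums + 11
    delta = 25 // 10
    if nums == 24:
        raise ValueError(nums)
    else:
        nums = v % v
    for n in nums:
        nums = 10 < nums
        if v >= 18:
            continue
    if v != 19:
        print(delta)
        delta = 5 < v
    nums += 4
    return delta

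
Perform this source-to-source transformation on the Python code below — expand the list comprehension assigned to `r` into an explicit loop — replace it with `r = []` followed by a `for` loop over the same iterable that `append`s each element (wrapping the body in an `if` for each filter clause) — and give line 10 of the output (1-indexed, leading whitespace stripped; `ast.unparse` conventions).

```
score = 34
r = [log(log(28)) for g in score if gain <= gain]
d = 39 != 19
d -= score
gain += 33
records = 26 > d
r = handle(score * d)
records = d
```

r = handle(score * d)

Transformed code:
score = 34
r = []
for g in score:
    if gain <= gain:
        r.append(log(log(28)))
d = 39 != 19
d -= score
gain += 33
records = 26 > d
r = handle(score * d)
records = d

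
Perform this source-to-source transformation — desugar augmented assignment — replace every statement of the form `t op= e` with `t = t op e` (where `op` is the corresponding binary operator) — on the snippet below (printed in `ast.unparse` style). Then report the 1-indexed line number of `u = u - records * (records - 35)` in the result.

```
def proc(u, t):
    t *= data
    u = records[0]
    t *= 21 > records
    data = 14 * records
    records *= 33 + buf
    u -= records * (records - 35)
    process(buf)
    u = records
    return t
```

7

Transformed code:
def proc(u, t):
    t = t * data
    u = records[0]
    t = t * (21 > records)
    data = 14 * records
    records = records * (33 + buf)
    u = u - records * (records - 35)
    process(buf)
    u = records
    return t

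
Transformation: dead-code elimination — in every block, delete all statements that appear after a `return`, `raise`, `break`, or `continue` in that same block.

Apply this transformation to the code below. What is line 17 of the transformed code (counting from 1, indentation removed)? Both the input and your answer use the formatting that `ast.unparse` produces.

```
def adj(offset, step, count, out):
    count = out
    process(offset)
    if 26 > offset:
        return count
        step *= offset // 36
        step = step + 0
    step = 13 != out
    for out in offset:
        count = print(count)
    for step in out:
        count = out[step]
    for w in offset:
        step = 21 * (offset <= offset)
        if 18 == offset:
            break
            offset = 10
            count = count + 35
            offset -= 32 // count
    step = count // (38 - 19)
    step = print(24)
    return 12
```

Transformed code:
def adj(offset, step, count, out):
    count = out
    process(offset)
    if 26 > offset:
        return count
    step = 13 != out
    for out in offset:
        count = print(count)
    for step in out:
        count = out[step]
    for w in offset:
        step = 21 * (offset <= offset)
        if 18 == offset:
            break
    step = count // (38 - 19)
    step = print(24)
    return 12

return 12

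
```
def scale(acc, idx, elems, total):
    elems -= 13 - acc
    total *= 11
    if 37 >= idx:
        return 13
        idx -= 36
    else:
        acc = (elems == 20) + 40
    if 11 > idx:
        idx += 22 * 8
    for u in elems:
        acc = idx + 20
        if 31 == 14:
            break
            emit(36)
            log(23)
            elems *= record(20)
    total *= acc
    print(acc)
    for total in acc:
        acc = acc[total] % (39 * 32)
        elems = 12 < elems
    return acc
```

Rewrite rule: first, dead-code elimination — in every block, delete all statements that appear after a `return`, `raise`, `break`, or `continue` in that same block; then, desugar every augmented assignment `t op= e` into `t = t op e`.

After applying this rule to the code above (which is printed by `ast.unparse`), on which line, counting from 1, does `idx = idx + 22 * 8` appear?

Transformed code:
def scale(acc, idx, elems, total):
    elems = elems - (13 - acc)
    total = total * 11
    if 37 >= idx:
        return 13
    else:
        acc = (elems == 20) + 40
    if 11 > idx:
        idx = idx + 22 * 8
    for u in elems:
        acc = idx + 20
        if 31 == 14:
            break
    total = total * acc
    print(acc)
    for total in acc:
        acc = acc[total] % (39 * 32)
        elems = 12 < elems
    return acc

9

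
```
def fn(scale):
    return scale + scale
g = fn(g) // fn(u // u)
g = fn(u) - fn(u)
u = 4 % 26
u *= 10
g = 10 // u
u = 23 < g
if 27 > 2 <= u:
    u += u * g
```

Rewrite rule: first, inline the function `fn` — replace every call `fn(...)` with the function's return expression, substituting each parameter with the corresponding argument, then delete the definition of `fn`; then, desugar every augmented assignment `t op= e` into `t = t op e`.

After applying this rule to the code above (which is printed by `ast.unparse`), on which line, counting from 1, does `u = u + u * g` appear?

Transformed code:
g = (g + g) // (u // u + u // u)
g = u + u - (u + u)
u = 4 % 26
u = u * 10
g = 10 // u
u = 23 < g
if 27 > 2 <= u:
    u = u + u * g

8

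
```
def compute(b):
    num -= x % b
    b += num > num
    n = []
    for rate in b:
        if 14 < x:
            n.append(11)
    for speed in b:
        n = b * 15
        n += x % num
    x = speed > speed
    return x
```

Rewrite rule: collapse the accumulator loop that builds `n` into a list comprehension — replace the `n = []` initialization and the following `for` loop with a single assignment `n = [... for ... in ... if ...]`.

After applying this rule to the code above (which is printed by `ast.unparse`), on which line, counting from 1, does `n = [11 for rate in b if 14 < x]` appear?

Transformed code:
def compute(b):
    num -= x % b
    b += num > num
    n = [11 for rate in b if 14 < x]
    for speed in b:
        n = b * 15
        n += x % num
    x = speed > speed
    return x

4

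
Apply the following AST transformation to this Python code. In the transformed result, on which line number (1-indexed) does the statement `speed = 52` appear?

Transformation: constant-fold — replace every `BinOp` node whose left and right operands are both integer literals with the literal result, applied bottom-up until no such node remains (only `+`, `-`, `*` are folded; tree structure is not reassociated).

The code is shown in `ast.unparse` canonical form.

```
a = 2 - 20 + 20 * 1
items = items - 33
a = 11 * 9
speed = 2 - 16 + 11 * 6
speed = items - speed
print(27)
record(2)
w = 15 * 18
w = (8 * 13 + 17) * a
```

4

Transformed code:
a = 2
items = items - 33
a = 99
speed = 52
speed = items - speed
print(27)
record(2)
w = 270
w = 121 * a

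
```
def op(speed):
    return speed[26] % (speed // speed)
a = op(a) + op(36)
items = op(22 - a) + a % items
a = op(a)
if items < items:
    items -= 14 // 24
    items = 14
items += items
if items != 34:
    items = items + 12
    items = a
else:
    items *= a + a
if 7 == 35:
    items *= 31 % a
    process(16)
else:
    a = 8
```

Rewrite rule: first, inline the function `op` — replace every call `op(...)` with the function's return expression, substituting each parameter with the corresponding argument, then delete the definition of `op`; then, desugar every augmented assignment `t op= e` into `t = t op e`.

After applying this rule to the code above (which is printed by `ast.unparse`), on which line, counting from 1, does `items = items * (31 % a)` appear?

14

Transformed code:
a = a[26] % (a // a) + 36[26] % (36 // 36)
items = (22 - a)[26] % ((22 - a) // (22 - a)) + a % items
a = a[26] % (a // a)
if items < items:
    items = items - 14 // 24
    items = 14
items = items + items
if items != 34:
    items = items + 12
    items = a
else:
    items = items * (a + a)
if 7 == 35:
    items = items * (31 % a)
    process(16)
else:
    a = 8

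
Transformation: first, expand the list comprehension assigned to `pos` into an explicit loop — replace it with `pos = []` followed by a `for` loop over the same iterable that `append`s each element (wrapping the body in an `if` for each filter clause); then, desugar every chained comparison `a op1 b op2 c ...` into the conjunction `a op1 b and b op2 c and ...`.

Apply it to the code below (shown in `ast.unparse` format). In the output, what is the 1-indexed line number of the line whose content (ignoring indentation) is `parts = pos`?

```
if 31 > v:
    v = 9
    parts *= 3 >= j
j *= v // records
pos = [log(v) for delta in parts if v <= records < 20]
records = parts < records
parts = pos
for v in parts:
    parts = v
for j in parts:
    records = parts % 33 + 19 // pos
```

Transformed code:
if 31 > v:
    v = 9
    parts *= 3 >= j
j *= v // records
pos = []
for delta in parts:
    if v <= records and records < 20:
        pos.append(log(v))
records = parts < records
parts = pos
for v in parts:
    parts = v
for j in parts:
    records = parts % 33 + 19 // pos

10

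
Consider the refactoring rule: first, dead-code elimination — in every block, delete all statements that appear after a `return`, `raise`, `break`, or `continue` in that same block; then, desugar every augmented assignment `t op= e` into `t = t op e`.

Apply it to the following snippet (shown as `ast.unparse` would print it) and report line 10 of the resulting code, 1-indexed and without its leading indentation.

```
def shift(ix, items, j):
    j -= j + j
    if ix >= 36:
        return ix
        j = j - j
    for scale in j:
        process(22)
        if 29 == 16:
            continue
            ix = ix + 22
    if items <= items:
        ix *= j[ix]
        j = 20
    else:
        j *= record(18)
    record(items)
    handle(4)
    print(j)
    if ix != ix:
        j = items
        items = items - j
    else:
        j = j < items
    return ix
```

ix = ix * j[ix]

Transformed code:
def shift(ix, items, j):
    j = j - (j + j)
    if ix >= 36:
        return ix
    for scale in j:
        process(22)
        if 29 == 16:
            continue
    if items <= items:
        ix = ix * j[ix]
        j = 20
    else:
        j = j * record(18)
    record(items)
    handle(4)
    print(j)
    if ix != ix:
        j = items
        items = items - j
    else:
        j = j < items
    return ix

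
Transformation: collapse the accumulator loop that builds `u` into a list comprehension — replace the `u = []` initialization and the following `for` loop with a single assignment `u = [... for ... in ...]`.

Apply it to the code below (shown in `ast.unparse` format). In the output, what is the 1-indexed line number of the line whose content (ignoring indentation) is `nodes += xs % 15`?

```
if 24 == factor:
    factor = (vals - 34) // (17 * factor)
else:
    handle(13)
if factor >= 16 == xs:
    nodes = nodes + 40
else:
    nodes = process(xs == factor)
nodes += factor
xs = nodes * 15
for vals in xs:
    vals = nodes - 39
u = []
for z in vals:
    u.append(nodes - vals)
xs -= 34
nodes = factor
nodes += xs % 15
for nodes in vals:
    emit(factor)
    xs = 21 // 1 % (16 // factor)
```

16

Transformed code:
if 24 == factor:
    factor = (vals - 34) // (17 * factor)
else:
    handle(13)
if factor >= 16 == xs:
    nodes = nodes + 40
else:
    nodes = process(xs == factor)
nodes += factor
xs = nodes * 15
for vals in xs:
    vals = nodes - 39
u = [nodes - vals for z in vals]
xs -= 34
nodes = factor
nodes += xs % 15
for nodes in vals:
    emit(factor)
    xs = 21 // 1 % (16 // factor)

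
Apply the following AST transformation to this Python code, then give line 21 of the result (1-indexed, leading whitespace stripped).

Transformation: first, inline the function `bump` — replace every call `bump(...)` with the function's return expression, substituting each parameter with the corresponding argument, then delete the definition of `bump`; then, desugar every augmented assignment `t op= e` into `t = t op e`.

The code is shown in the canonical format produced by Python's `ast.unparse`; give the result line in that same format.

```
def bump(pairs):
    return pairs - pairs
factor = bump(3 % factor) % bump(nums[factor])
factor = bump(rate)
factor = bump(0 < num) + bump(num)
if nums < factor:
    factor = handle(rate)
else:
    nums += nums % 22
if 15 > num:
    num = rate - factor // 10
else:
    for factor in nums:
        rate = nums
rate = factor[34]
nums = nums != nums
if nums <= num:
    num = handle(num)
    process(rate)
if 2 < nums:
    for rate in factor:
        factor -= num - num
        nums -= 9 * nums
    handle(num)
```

nums = nums - 9 * nums

Transformed code:
factor = (3 % factor - 3 % factor) % (nums[factor] - nums[factor])
factor = rate - rate
factor = (0 < num) - (0 < num) + (num - num)
if nums < factor:
    factor = handle(rate)
else:
    nums = nums + nums % 22
if 15 > num:
    num = rate - factor // 10
else:
    for factor in nums:
        rate = nums
rate = factor[34]
nums = nums != nums
if nums <= num:
    num = handle(num)
    process(rate)
if 2 < nums:
    for rate in factor:
        factor = factor - (num - num)
        nums = nums - 9 * nums
    handle(num)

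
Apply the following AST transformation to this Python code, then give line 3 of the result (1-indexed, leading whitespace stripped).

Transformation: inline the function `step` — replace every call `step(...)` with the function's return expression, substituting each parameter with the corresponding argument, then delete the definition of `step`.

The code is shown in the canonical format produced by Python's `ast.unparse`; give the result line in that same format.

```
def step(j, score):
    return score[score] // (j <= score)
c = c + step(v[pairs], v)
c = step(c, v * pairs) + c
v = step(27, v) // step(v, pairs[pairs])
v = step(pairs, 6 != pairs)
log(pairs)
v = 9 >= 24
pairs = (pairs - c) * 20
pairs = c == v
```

v = v[v] // (27 <= v) // (pairs[pairs][pairs[pairs]] // (v <= pairs[pairs]))

Transformed code:
c = c + v[v] // (v[pairs] <= v)
c = (v * pairs)[v * pairs] // (c <= v * pairs) + c
v = v[v] // (27 <= v) // (pairs[pairs][pairs[pairs]] // (v <= pairs[pairs]))
v = (6 != pairs)[6 != pairs] // (pairs <= (6 != pairs))
log(pairs)
v = 9 >= 24
pairs = (pairs - c) * 20
pairs = c == v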